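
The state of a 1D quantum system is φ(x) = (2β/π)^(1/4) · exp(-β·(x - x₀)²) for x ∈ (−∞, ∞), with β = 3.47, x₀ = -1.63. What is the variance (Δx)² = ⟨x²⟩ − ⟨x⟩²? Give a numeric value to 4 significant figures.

0.07205

Compute ⟨x⟩ and ⟨x²⟩ separately, then (Δx)² = ⟨x²⟩ − ⟨x⟩².
Gaussian moments (u = x − x₀): ∫u^(2j)·e^(−2βu²) du = (2j−1)!!/(4β)^j · √(π/(2β)), odd powers integrate to 0; here √(π/(2β)) = 0.67281.
⟨x⟩ = -1.6300 and ⟨x²⟩ = 2.7289.
(Δx)² = 2.7289 − (-1.6300)² = 0.072046.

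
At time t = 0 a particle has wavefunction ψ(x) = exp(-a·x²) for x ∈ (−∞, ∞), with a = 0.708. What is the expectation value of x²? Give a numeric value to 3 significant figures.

0.353

⟨x²⟩ = ∫ x²·|ψ|² dx / ∫|ψ|² dx (integrals over the domain).
Gaussian moments: ∫x^(2j)·e^(−2ax²) dx = (2j−1)!!/(4a)^j · √(π/(2a)), odd powers integrate to 0; here √(π/(2a)) = 1.4895.
State is unnormalized: ∫|ψ|² dx = 1.4895, and ∫ψ*·x²·ψ dx = 0.52596, so ⟨x²⟩ = 0.52596 / 1.4895.
⟨x²⟩ = 0.35311.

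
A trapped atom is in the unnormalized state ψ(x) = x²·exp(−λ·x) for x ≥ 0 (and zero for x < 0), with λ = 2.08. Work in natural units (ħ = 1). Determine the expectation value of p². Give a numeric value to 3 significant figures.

p² ψ = −ħ² d²ψ/dx²; ⟨p²⟩ = −ħ² ∫ ψ*·ψ'' dx / ∫|ψ|² dx.
Differentiate x²·exp(−λ·x) with the product rule; every integrand then reduces to terms xʲ·e^(−2λx) on [0, ∞), with ∫₀^∞ xʲ·e^(−2λx) dx = j!/(2λ)^(j+1).
State is unnormalized: ∫|ψ|² dx = 0.019264, and ∫ψ*·(−ħ² ψ'') dx = 0.027781, so ⟨p²⟩ = 0.027781 / 0.019264.
⟨p²⟩ = 1.4421.

1.44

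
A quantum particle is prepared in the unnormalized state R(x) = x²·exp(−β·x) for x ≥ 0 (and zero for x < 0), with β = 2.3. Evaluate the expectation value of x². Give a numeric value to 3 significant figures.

⟨x²⟩ = ∫ x²·|R|² dx / ∫|R|² dx (integrals over the domain).
Every integrand reduces to terms xʲ·e^(−2βx) on [0, ∞); use ∫₀^∞ xʲ·e^(−2βx) dx = j!/(2β)^(j+1).
State is unnormalized: ∫|R|² dx = 0.011653, and ∫R*·x²·R dx = 0.016521, so ⟨x²⟩ = 0.016521 / 0.011653.
⟨x²⟩ = 1.4178.

1.42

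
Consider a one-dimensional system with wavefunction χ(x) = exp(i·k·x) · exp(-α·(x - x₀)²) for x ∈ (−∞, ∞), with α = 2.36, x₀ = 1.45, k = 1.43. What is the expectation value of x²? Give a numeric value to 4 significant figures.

2.208

⟨x²⟩ = ∫ x²·|χ|² dx / ∫|χ|² dx (integrals over the domain).
Gaussian moments (u = x − x₀): ∫u^(2j)·e^(−2αu²) du = (2j−1)!!/(4α)^j · √(π/(2α)), odd powers integrate to 0; here √(π/(2α)) = 0.81584.
State is unnormalized: ∫|χ|² dx = 0.81584, and ∫χ*·x²·χ dx = 1.8017, so ⟨x²⟩ = 1.8017 / 0.81584.
⟨x²⟩ = 2.2084.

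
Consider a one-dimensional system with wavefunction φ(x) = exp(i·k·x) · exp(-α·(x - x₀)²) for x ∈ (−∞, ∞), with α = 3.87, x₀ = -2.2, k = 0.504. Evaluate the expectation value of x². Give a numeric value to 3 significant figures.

4.90

⟨x²⟩ = ∫ x²·|φ|² dx / ∫|φ|² dx (integrals over the domain).
Gaussian moments (u = x − x₀): ∫u^(2j)·e^(−2αu²) du = (2j−1)!!/(4α)^j · √(π/(2α)), odd powers integrate to 0; here √(π/(2α)) = 0.63710.
State is unnormalized: ∫|φ|² dx = 0.63710, and ∫φ*·x²·φ dx = 3.1247, so ⟨x²⟩ = 3.1247 / 0.63710.
⟨x²⟩ = 4.9046.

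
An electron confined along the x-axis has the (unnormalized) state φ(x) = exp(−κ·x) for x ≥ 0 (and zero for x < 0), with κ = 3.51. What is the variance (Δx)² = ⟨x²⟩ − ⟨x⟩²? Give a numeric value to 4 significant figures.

Compute ⟨x⟩ and ⟨x²⟩ separately, then (Δx)² = ⟨x²⟩ − ⟨x⟩².
Every integrand reduces to terms xʲ·e^(−2κx) on [0, ∞); use ∫₀^∞ xʲ·e^(−2κx) dx = j!/(2κ)^(j+1).
Normalization: ∫|φ|² dx = 0.14245.
⟨x⟩ = 0.14245 and ⟨x²⟩ = 0.040584.
(Δx)² = 0.040584 − (0.14245)² = 0.020292.

0.02029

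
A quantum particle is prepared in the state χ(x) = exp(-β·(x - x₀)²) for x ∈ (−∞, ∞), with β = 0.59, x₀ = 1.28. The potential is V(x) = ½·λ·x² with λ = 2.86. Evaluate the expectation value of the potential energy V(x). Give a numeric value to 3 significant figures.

⟨V⟩ = ∫ V(x)·|χ|² dx / ∫|χ|² dx.
Gaussian moments (u = x − x₀): ∫u^(2j)·e^(−2βu²) du = (2j−1)!!/(4β)^j · √(π/(2β)), odd powers integrate to 0; here √(π/(2β)) = 1.6317.
State is unnormalized: ∫|χ|² dx = 1.6317, and ∫χ*·V(x)·χ dx = 4.8116, so ⟨V⟩ = 4.8116 / 1.6317.
⟨V⟩ = 2.9488.

2.95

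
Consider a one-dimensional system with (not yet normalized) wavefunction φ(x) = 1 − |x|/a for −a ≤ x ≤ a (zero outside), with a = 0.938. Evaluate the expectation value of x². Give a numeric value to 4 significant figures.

0.08798

⟨x²⟩ = ∫ x²·|φ|² dx / ∫|φ|² dx (integrals over the domain).
φ is even, so ∫ over [−a, a] = 2∫₀ᵃ with φ = 1 − x/a there: ∫₀ᵃ (1 − x/a)² dx = a/3, ∫₀ᵃ x²(1 − x/a)² dx = a³/30, ∫₀ᵃ x⁴(1 − x/a)² dx = a⁵/105.
State is unnormalized: ∫|φ|² dx = 0.62533, and ∫φ*·x²·φ dx = 0.055020, so ⟨x²⟩ = 0.055020 / 0.62533.
⟨x²⟩ = 0.087984.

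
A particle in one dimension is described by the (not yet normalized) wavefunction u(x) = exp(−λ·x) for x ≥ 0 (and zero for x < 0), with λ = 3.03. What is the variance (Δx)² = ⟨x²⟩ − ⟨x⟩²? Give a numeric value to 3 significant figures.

0.0272

Compute ⟨x⟩ and ⟨x²⟩ separately, then (Δx)² = ⟨x²⟩ − ⟨x⟩².
Every integrand reduces to terms xʲ·e^(−2λx) on [0, ∞); use ∫₀^∞ xʲ·e^(−2λx) dx = j!/(2λ)^(j+1).
Normalization: ∫|u|² dx = 0.16502.
⟨x⟩ = 0.16502 and ⟨x²⟩ = 0.054461.
(Δx)² = 0.054461 − (0.16502)² = 0.027230.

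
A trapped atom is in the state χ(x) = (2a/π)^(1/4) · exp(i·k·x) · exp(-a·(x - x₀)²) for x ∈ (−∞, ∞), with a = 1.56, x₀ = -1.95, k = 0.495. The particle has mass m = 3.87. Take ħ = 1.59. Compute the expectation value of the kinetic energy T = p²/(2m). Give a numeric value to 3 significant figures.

T = −(ħ²/2m) d²/dx², so ⟨T⟩ = −(ħ²/2m) ∫ χ*·χ'' dx; with m = 3.87.
Gaussian moments (u = x − x₀): ∫u^(2j)·e^(−2au²) du = (2j−1)!!/(4a)^j · √(π/(2a)), odd powers integrate to 0; here √(π/(2a)) = 1.0035. Derivatives: χ′ = (ik − 2au)·χ, χ″ = ((ik − 2au)² − 2a)·χ; the odd-in-u pieces drop out.
⟨T⟩ = 0.58957.

0.590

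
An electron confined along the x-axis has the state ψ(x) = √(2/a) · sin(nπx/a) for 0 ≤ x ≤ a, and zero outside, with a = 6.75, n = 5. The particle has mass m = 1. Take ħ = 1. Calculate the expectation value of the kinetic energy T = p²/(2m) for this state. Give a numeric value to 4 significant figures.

T = −(ħ²/2m) d²/dx², so ⟨T⟩ = −(ħ²/2m) ∫ ψ*·ψ'' dx; with m = 1.
d/dx sin(nπx/a) = (nπ/a)·cos(nπx/a) and d²/dx² sin(nπx/a) = −(nπ/a)²·sin(nπx/a); on 0 ≤ x ≤ a, ∫sin²(nπx/a) dx = a/2 and ∫sin(nπx/a)·cos(nπx/a) dx = 0.
⟨T⟩ = 2.7077.

2.708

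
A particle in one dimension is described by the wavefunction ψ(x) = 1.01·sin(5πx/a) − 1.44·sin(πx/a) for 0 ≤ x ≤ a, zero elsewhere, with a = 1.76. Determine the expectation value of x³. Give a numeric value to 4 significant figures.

⟨x³⟩ = ∫ x³·|ψ|² dx / ∫|ψ|² dx (integrals over the domain).
On 0 ≤ x ≤ a (j ≠ l): ∫sin²(jπx/a) dx = a/2, ∫sin(jπx/a)·sin(lπx/a) dx = 0; diagonal moments ∫x·sin²(jπx/a) dx = a²/4, ∫x²·sin²(jπx/a) dx = a³·(1/6 − 1/(4j²π²)); cross terms ∫x·sin(jπx/a)·sin(lπx/a) dx = 0 for j + l even and −4jla²/(π²(j² − l²)²) for j + l odd, ∫x²·sin(jπx/a)·sin(lπx/a) dx = (−1)^(j+l)·4jla³/(π²(j² − l²)²); higher powers the same way via product-to-sum and parts.
State is unnormalized: ∫|ψ|² dx = 2.7225, and ∫ψ*·x³·ψ dx = 2.7924, so ⟨x³⟩ = 2.7924 / 2.7225.
⟨x³⟩ = 1.0257.

1.026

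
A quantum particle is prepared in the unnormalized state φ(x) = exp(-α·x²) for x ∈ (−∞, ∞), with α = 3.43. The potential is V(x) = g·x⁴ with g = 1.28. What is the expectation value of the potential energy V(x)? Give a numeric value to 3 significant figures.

⟨V⟩ = ∫ V(x)·|φ|² dx / ∫|φ|² dx.
Gaussian moments: ∫x^(2j)·e^(−2αx²) dx = (2j−1)!!/(4α)^j · √(π/(2α)), odd powers integrate to 0; here √(π/(2α)) = 0.67673.
State is unnormalized: ∫|φ|² dx = 0.67673, and ∫φ*·V(x)·φ dx = 0.013805, so ⟨V⟩ = 0.013805 / 0.67673.
⟨V⟩ = 0.020400.

0.0204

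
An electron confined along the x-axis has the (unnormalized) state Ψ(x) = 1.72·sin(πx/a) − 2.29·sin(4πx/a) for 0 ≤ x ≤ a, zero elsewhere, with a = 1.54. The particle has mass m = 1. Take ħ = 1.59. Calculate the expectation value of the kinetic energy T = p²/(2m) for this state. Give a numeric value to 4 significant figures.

T = −(ħ²/2m) d²/dx², so ⟨T⟩ = −(ħ²/2m) ∫ Ψ*·Ψ'' dx / ∫|Ψ|² dx; with m = 1.
d²/dx² sin(jπx/a) = −(jπ/a)²·sin(jπx/a); on 0 ≤ x ≤ a, ∫sin²(jπx/a) dx = a/2 and ∫sin(jπx/a)·sin(lπx/a) dx = 0 for j ≠ l, so only diagonal terms survive in ∫|Ψ|² and ∫Ψ·Ψ″; ∫Ψ·Ψ′ dx = [Ψ²/2] between the walls = 0.
State is unnormalized: ∫|Ψ|² dx = 6.3159, and ∫Ψ*·(−ħ²/2m · Ψ'') dx = 351.85, so ⟨T⟩ = 351.85 / 6.3159.
⟨T⟩ = 55.708.

55.71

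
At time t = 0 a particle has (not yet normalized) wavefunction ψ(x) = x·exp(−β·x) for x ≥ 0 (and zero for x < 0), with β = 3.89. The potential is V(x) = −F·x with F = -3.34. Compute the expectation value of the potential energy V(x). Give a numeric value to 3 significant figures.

1.29

⟨V⟩ = ∫ V(x)·|ψ|² dx / ∫|ψ|² dx.
Every integrand reduces to terms xʲ·e^(−2βx) on [0, ∞); use ∫₀^∞ xʲ·e^(−2βx) dx = j!/(2β)^(j+1).
State is unnormalized: ∫|ψ|² dx = 0.0042471, and ∫ψ*·V(x)·ψ dx = 0.0054699, so ⟨V⟩ = 0.0054699 / 0.0042471.
⟨V⟩ = 1.2879.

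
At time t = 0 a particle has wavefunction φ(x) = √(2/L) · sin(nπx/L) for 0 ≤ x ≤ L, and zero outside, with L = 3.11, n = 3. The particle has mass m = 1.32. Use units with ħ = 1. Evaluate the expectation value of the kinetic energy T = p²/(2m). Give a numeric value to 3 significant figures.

3.48

T = −(ħ²/2m) d²/dx², so ⟨T⟩ = −(ħ²/2m) ∫ φ*·φ'' dx; with m = 1.32.
d/dx sin(nπx/L) = (nπ/L)·cos(nπx/L) and d²/dx² sin(nπx/L) = −(nπ/L)²·sin(nπx/L); on 0 ≤ x ≤ L, ∫sin²(nπx/L) dx = L/2 and ∫sin(nπx/L)·cos(nπx/L) dx = 0.
⟨T⟩ = 3.4787.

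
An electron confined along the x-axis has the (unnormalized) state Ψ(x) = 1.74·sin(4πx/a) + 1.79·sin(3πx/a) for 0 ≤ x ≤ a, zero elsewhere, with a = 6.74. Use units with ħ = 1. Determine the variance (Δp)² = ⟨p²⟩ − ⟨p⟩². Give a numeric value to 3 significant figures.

2.69

Compute ⟨p⟩ and ⟨p²⟩ separately; (Δp)² = ⟨p²⟩ − ⟨p⟩².
d²/dx² sin(jπx/a) = −(jπ/a)²·sin(jπx/a); on 0 ≤ x ≤ a, ∫sin²(jπx/a) dx = a/2 and ∫sin(jπx/a)·sin(lπx/a) dx = 0 for j ≠ l, so only diagonal terms survive in ∫|Ψ|² and ∫Ψ·Ψ″; ∫Ψ·Ψ′ dx = [Ψ²/2] between the walls = 0.
Normalization: ∫|Ψ|² dx = 21.001.
⟨p⟩ = 0.0000 and ⟨p²⟩ = 2.6942.
(Δp)² = 2.6942 − (0.0000)² = 2.6942.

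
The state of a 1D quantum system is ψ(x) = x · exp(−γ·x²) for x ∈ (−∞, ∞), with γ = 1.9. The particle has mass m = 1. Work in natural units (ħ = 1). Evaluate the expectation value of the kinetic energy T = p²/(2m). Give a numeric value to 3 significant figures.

T = −(ħ²/2m) d²/dx², so ⟨T⟩ = −(ħ²/2m) ∫ ψ*·ψ'' dx / ∫|ψ|² dx; with m = 1.
Expand each integrand as polynomial × e^(−2γx²) and use ∫x^(2j)·e^(−2γx²) dx = (2j−1)!!/(4γ)^j · √(π/(2γ)), odd powers → 0; here √(π/(2γ)) = 0.90925. Differentiate with the product rule, d/dx e^(−γx²) = −2γx·e^(−γx²).
State is unnormalized: ∫|ψ|² dx = 0.11964, and ∫ψ*·(−ħ²/2m · ψ'') dx = 0.34097, so ⟨T⟩ = 0.34097 / 0.11964.
⟨T⟩ = 2.8500.

2.85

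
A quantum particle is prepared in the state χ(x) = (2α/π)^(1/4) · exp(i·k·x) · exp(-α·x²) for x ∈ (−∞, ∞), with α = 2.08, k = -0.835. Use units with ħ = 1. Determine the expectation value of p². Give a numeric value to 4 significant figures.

p² χ = −ħ² d²χ/dx²; ⟨p²⟩ = −ħ² ∫ χ*·χ'' dx.
Gaussian moments: ∫x^(2j)·e^(−2αx²) dx = (2j−1)!!/(4α)^j · √(π/(2α)), odd powers integrate to 0; here √(π/(2α)) = 0.86902. Derivatives: χ′ = (ik − 2αx)·χ, χ″ = ((ik − 2αx)² − 2α)·χ; the odd-in-x pieces drop out.
⟨p²⟩ = 2.7772.

2.777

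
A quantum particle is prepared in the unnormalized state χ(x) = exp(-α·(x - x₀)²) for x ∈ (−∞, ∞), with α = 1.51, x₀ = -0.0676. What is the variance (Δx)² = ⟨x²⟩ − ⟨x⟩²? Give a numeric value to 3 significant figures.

0.166

Compute ⟨x⟩ and ⟨x²⟩ separately, then (Δx)² = ⟨x²⟩ − ⟨x⟩².
Gaussian moments (u = x − x₀): ∫u^(2j)·e^(−2αu²) du = (2j−1)!!/(4α)^j · √(π/(2α)), odd powers integrate to 0; here √(π/(2α)) = 1.0199.
Normalization: ∫|χ|² dx = 1.0199.
⟨x⟩ = -0.067600 and ⟨x²⟩ = 0.17013.
(Δx)² = 0.17013 − (-0.067600)² = 0.16556.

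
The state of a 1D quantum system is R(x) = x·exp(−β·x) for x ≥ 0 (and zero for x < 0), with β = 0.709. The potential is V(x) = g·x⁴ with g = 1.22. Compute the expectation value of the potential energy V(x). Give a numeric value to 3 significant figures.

109.

⟨V⟩ = ∫ V(x)·|R|² dx / ∫|R|² dx.
Every integrand reduces to terms xʲ·e^(−2βx) on [0, ∞); use ∫₀^∞ xʲ·e^(−2βx) dx = j!/(2β)^(j+1).
State is unnormalized: ∫|R|² dx = 0.70146, and ∫R*·V(x)·R dx = 76.201, so ⟨V⟩ = 76.201 / 0.70146.
⟨V⟩ = 108.63.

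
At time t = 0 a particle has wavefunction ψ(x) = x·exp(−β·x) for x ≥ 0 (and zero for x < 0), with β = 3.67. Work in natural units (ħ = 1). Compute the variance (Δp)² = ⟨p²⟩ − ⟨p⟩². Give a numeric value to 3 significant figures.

13.5

Compute ⟨p⟩ and ⟨p²⟩ separately; (Δp)² = ⟨p²⟩ − ⟨p⟩².
Differentiate x·exp(−β·x) with the product rule; every integrand then reduces to terms xʲ·e^(−2βx) on [0, ∞), with ∫₀^∞ xʲ·e^(−2βx) dx = j!/(2β)^(j+1).
Normalization: ∫|ψ|² dx = 0.0050576.
⟨p⟩ = 0.0000 and ⟨p²⟩ = 13.469.
(Δp)² = 13.469 − (0.0000)² = 13.469.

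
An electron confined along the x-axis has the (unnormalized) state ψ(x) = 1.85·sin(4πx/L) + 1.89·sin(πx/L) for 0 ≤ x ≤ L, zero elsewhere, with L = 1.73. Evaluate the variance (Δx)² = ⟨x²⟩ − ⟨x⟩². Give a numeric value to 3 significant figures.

Compute ⟨x⟩ and ⟨x²⟩ separately, then (Δx)² = ⟨x²⟩ − ⟨x⟩².
On 0 ≤ x ≤ L (j ≠ l): ∫sin²(jπx/L) dx = L/2, ∫sin(jπx/L)·sin(lπx/L) dx = 0; diagonal moments ∫x·sin²(jπx/L) dx = L²/4, ∫x²·sin²(jπx/L) dx = L³·(1/6 − 1/(4j²π²)); cross terms ∫x·sin(jπx/L)·sin(lπx/L) dx = 0 for j + l even and −4jlL²/(π²(j² − l²)²) for j + l odd, ∫x²·sin(jπx/L)·sin(lπx/L) dx = (−1)^(j+l)·4jlL³/(π²(j² − l²)²); higher powers the same way via product-to-sum and parts.
Normalization: ∫|ψ|² dx = 6.0503.
⟨x⟩ = 0.84008 and ⟨x²⟩ = 0.87245.
(Δx)² = 0.87245 − (0.84008)² = 0.16672.

0.167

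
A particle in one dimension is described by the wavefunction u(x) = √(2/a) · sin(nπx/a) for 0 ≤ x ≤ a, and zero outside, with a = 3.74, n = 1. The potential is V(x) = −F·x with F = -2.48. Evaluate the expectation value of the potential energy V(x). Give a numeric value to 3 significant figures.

4.64

⟨V⟩ = ∫ V(x)·|u|² dx.
With sin²θ = (1 − cos2θ)/2 on 0 ≤ x ≤ a: ∫sin²(nπx/a) dx = a/2, ∫x·sin²(nπx/a) dx = a²/4, ∫x²·sin²(nπx/a) dx = a³·(1/6 − 1/(4n²π²)); higher powers xᵏ the same way, integrating xᵏ·cos(2nπx/a) by parts.
⟨V⟩ = 4.6376.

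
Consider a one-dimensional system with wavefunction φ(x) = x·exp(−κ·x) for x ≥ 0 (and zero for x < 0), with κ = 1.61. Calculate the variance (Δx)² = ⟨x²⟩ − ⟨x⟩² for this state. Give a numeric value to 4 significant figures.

Compute ⟨x⟩ and ⟨x²⟩ separately, then (Δx)² = ⟨x²⟩ − ⟨x⟩².
Every integrand reduces to terms xʲ·e^(−2κx) on [0, ∞); use ∫₀^∞ xʲ·e^(−2κx) dx = j!/(2κ)^(j+1).
Normalization: ∫|φ|² dx = 0.059905.
⟨x⟩ = 0.93168 and ⟨x²⟩ = 1.1574.
(Δx)² = 1.1574 − (0.93168)² = 0.28934.

0.2893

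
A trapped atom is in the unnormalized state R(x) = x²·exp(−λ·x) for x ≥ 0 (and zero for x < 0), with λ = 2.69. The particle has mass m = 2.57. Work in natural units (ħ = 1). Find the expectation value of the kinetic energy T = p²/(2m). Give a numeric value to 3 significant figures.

0.469

T = −(ħ²/2m) d²/dx², so ⟨T⟩ = −(ħ²/2m) ∫ R*·R'' dx / ∫|R|² dx; with m = 2.57.
Differentiate x²·exp(−λ·x) with the product rule; every integrand then reduces to terms xʲ·e^(−2λx) on [0, ∞), with ∫₀^∞ xʲ·e^(−2λx) dx = j!/(2λ)^(j+1).
State is unnormalized: ∫|R|² dx = 0.0053248, and ∫R*·(−ħ²/2m · R'') dx = 0.0024987, so ⟨T⟩ = 0.0024987 / 0.0053248.
⟨T⟩ = 0.46927.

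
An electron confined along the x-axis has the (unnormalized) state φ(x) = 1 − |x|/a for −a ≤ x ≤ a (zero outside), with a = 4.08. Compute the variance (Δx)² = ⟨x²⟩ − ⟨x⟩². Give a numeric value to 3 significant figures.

1.66

Compute ⟨x⟩ and ⟨x²⟩ separately, then (Δx)² = ⟨x²⟩ − ⟨x⟩².
φ is even, so ∫ over [−a, a] = 2∫₀ᵃ with φ = 1 − x/a there: ∫₀ᵃ (1 − x/a)² dx = a/3, ∫₀ᵃ x²(1 − x/a)² dx = a³/30, ∫₀ᵃ x⁴(1 − x/a)² dx = a⁵/105.
Normalization: ∫|φ|² dx = 2.7200.
⟨x⟩ = 0.0000 and ⟨x²⟩ = 1.6646.
(Δx)² = 1.6646 − (0.0000)² = 1.6646.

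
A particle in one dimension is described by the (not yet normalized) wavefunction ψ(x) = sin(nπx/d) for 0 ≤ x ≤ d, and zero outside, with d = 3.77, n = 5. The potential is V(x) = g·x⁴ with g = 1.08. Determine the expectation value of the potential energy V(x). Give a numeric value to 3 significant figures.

42.8

⟨V⟩ = ∫ V(x)·|ψ|² dx / ∫|ψ|² dx.
With sin²θ = (1 − cos2θ)/2 on 0 ≤ x ≤ d: ∫sin²(nπx/d) dx = d/2, ∫x·sin²(nπx/d) dx = d²/4, ∫x²·sin²(nπx/d) dx = d³·(1/6 − 1/(4n²π²)); higher powers xᵏ the same way, integrating xᵏ·cos(2nπx/d) by parts.
State is unnormalized: ∫|ψ|² dx = 1.8850, and ∫ψ*·V(x)·ψ dx = 80.592, so ⟨V⟩ = 80.592 / 1.8850.
⟨V⟩ = 42.755.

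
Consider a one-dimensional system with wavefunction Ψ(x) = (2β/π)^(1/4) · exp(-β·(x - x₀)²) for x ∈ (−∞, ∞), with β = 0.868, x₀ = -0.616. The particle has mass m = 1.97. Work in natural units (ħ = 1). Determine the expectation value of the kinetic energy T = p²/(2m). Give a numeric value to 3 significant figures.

0.220

T = −(ħ²/2m) d²/dx², so ⟨T⟩ = −(ħ²/2m) ∫ Ψ*·Ψ'' dx; with m = 1.97.
Gaussian moments (u = x − x₀): ∫u^(2j)·e^(−2βu²) du = (2j−1)!!/(4β)^j · √(π/(2β)), odd powers integrate to 0; here √(π/(2β)) = 1.3452. Derivatives: d/dx e^(−βu²) = −2βu·e^(−βu²), d²/dx² e^(−βu²) = (4β²u² − 2β)·e^(−βu²).
⟨T⟩ = 0.22030.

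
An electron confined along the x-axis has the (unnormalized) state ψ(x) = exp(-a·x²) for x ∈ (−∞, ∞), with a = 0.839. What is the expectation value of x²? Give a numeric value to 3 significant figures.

⟨x²⟩ = ∫ x²·|ψ|² dx / ∫|ψ|² dx (integrals over the domain).
Gaussian moments: ∫x^(2j)·e^(−2ax²) dx = (2j−1)!!/(4a)^j · √(π/(2a)), odd powers integrate to 0; here √(π/(2a)) = 1.3683.
State is unnormalized: ∫|ψ|² dx = 1.3683, and ∫ψ*·x²·ψ dx = 0.40772, so ⟨x²⟩ = 0.40772 / 1.3683.
⟨x²⟩ = 0.29797.

0.298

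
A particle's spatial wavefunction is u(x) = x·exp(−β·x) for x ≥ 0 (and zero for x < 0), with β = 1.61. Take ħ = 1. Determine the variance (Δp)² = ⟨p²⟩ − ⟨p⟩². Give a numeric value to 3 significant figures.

2.59

Compute ⟨p⟩ and ⟨p²⟩ separately; (Δp)² = ⟨p²⟩ − ⟨p⟩².
Differentiate x·exp(−β·x) with the product rule; every integrand then reduces to terms xʲ·e^(−2βx) on [0, ∞), with ∫₀^∞ xʲ·e^(−2βx) dx = j!/(2β)^(j+1).
Normalization: ∫|u|² dx = 0.059905.
⟨p⟩ = 0.0000 and ⟨p²⟩ = 2.5921.
(Δp)² = 2.5921 − (0.0000)² = 2.5921.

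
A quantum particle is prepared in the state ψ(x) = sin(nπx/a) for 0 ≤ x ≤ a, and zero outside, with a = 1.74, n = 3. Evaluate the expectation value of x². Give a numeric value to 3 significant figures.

⟨x²⟩ = ∫ x²·|ψ|² dx / ∫|ψ|² dx (integrals over the domain).
With sin²θ = (1 − cos2θ)/2 on 0 ≤ x ≤ a: ∫sin²(nπx/a) dx = a/2, ∫x·sin²(nπx/a) dx = a²/4, ∫x²·sin²(nπx/a) dx = a³·(1/6 − 1/(4n²π²)); higher powers xᵏ the same way, integrating xᵏ·cos(2nπx/a) by parts.
State is unnormalized: ∫|ψ|² dx = 0.87000, and ∫ψ*·x²·ψ dx = 0.86318, so ⟨x²⟩ = 0.86318 / 0.87000.
⟨x²⟩ = 0.99216.

0.992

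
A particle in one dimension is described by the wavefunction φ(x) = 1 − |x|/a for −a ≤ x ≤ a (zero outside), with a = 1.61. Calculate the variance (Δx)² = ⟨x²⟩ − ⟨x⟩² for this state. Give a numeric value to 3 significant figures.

0.259

Compute ⟨x⟩ and ⟨x²⟩ separately, then (Δx)² = ⟨x²⟩ − ⟨x⟩².
φ is even, so ∫ over [−a, a] = 2∫₀ᵃ with φ = 1 − x/a there: ∫₀ᵃ (1 − x/a)² dx = a/3, ∫₀ᵃ x²(1 − x/a)² dx = a³/30, ∫₀ᵃ x⁴(1 − x/a)² dx = a⁵/105.
Normalization: ∫|φ|² dx = 1.0733.
⟨x⟩ = 0.0000 and ⟨x²⟩ = 0.25921.
(Δx)² = 0.25921 − (0.0000)² = 0.25921.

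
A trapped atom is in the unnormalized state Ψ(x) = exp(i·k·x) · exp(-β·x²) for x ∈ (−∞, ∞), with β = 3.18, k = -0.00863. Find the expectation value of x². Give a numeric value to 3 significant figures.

0.0786

⟨x²⟩ = ∫ x²·|Ψ|² dx / ∫|Ψ|² dx (integrals over the domain).
Gaussian moments: ∫x^(2j)·e^(−2βx²) dx = (2j−1)!!/(4β)^j · √(π/(2β)), odd powers integrate to 0; here √(π/(2β)) = 0.70282.
State is unnormalized: ∫|Ψ|² dx = 0.70282, and ∫Ψ*·x²·Ψ dx = 0.055253, so ⟨x²⟩ = 0.055253 / 0.70282.
⟨x²⟩ = 0.078616.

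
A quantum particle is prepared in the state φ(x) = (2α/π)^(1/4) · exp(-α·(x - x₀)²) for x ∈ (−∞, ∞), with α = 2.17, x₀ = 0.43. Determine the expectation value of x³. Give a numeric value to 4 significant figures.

⟨x³⟩ = ∫ x³·|φ|² dx (integrals over the domain).
Gaussian moments (u = x − x₀): ∫u^(2j)·e^(−2αu²) du = (2j−1)!!/(4α)^j · √(π/(2α)), odd powers integrate to 0; here √(π/(2α)) = 0.85081.
⟨x³⟩ = 0.22812.

0.2281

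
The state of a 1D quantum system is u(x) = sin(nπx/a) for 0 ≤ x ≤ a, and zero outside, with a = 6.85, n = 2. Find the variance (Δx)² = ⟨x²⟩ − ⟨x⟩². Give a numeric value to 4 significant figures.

Compute ⟨x⟩ and ⟨x²⟩ separately, then (Δx)² = ⟨x²⟩ − ⟨x⟩².
With sin²θ = (1 − cos2θ)/2 on 0 ≤ x ≤ a: ∫sin²(nπx/a) dx = a/2, ∫x·sin²(nπx/a) dx = a²/4, ∫x²·sin²(nπx/a) dx = a³·(1/6 − 1/(4n²π²)); higher powers xᵏ the same way, integrating xᵏ·cos(2nπx/a) by parts.
Normalization: ∫|u|² dx = 3.4250.
⟨x⟩ = 3.4250 and ⟨x²⟩ = 15.047.
(Δx)² = 15.047 − (3.4250)² = 3.3159.

3.316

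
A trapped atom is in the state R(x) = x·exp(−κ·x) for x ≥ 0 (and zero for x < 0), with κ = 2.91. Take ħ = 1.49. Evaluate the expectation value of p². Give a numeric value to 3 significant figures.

p² R = −ħ² d²R/dx²; ⟨p²⟩ = −ħ² ∫ R*·R'' dx / ∫|R|² dx.
Differentiate x·exp(−κ·x) with the product rule; every integrand then reduces to terms xʲ·e^(−2κx) on [0, ∞), with ∫₀^∞ xʲ·e^(−2κx) dx = j!/(2κ)^(j+1).
State is unnormalized: ∫|R|² dx = 0.010145, and ∫R*·(−ħ² R'') dx = 0.19073, so ⟨p²⟩ = 0.19073 / 0.010145.
⟨p²⟩ = 18.800.

18.8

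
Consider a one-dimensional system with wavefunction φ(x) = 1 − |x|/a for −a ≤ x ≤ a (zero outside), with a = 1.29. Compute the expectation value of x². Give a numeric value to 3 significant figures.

⟨x²⟩ = ∫ x²·|φ|² dx / ∫|φ|² dx (integrals over the domain).
φ is even, so ∫ over [−a, a] = 2∫₀ᵃ with φ = 1 − x/a there: ∫₀ᵃ (1 − x/a)² dx = a/3, ∫₀ᵃ x²(1 − x/a)² dx = a³/30, ∫₀ᵃ x⁴(1 − x/a)² dx = a⁵/105.
State is unnormalized: ∫|φ|² dx = 0.86000, and ∫φ*·x²·φ dx = 0.14311, so ⟨x²⟩ = 0.14311 / 0.86000.
⟨x²⟩ = 0.16641.

0.166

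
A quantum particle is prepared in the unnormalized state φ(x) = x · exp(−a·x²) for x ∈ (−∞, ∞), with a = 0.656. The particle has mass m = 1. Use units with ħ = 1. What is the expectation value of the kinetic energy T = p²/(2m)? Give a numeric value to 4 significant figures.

0.9840

T = −(ħ²/2m) d²/dx², so ⟨T⟩ = −(ħ²/2m) ∫ φ*·φ'' dx / ∫|φ|² dx; with m = 1.
Expand each integrand as polynomial × e^(−2ax²) and use ∫x^(2j)·e^(−2ax²) dx = (2j−1)!!/(4a)^j · √(π/(2a)), odd powers → 0; here √(π/(2a)) = 1.5474. Differentiate with the product rule, d/dx e^(−ax²) = −2ax·e^(−ax²).
State is unnormalized: ∫|φ|² dx = 0.58972, and ∫φ*·(−ħ²/2m · φ'') dx = 0.58028, so ⟨T⟩ = 0.58028 / 0.58972.
⟨T⟩ = 0.98400.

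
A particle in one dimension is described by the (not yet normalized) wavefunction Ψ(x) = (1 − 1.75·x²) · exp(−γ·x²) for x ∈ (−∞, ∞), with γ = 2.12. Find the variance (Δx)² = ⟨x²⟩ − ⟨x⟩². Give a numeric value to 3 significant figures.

0.0661

Compute ⟨x⟩ and ⟨x²⟩ separately, then (Δx)² = ⟨x²⟩ − ⟨x⟩².
Expand each integrand as polynomial × e^(−2γx²) and use ∫x^(2j)·e^(−2γx²) dx = (2j−1)!!/(4γ)^j · √(π/(2γ)), odd powers → 0; here √(π/(2γ)) = 0.86078.
Normalization: ∫|Ψ|² dx = 0.61548.
⟨x⟩ = 0.0000 and ⟨x²⟩ = 0.066070.
(Δx)² = 0.066070 − (0.0000)² = 0.066070.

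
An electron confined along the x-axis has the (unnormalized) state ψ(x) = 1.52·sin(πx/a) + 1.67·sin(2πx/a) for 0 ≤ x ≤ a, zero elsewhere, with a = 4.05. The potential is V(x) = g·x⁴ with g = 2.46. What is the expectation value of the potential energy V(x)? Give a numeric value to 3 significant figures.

⟨V⟩ = ∫ V(x)·|ψ|² dx / ∫|ψ|² dx.
On 0 ≤ x ≤ a (j ≠ l): ∫sin²(jπx/a) dx = a/2, ∫sin(jπx/a)·sin(lπx/a) dx = 0; diagonal moments ∫x·sin²(jπx/a) dx = a²/4, ∫x²·sin²(jπx/a) dx = a³·(1/6 − 1/(4j²π²)); cross terms ∫x·sin(jπx/a)·sin(lπx/a) dx = 0 for j + l even and −4jla²/(π²(j² − l²)²) for j + l odd, ∫x²·sin(jπx/a)·sin(lπx/a) dx = (−1)^(j+l)·4jla³/(π²(j² − l²)²); higher powers the same way via product-to-sum and parts.
State is unnormalized: ∫|ψ|² dx = 10.326, and ∫ψ*·V(x)·ψ dx = 214.24, so ⟨V⟩ = 214.24 / 10.326.
⟨V⟩ = 20.747.

20.7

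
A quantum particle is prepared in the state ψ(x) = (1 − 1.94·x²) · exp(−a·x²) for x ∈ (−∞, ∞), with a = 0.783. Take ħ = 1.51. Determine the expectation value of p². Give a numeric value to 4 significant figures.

p² ψ = −ħ² d²ψ/dx²; ⟨p²⟩ = −ħ² ∫ ψ*·ψ'' dx / ∫|ψ|² dx.
Expand each integrand as polynomial × e^(−2ax²) and use ∫x^(2j)·e^(−2ax²) dx = (2j−1)!!/(4a)^j · √(π/(2a)), odd powers → 0; here √(π/(2a)) = 1.4164. Differentiate with the product rule, d/dx e^(−ax²) = −2ax·e^(−ax²).
State is unnormalized: ∫|ψ|² dx = 1.2920, and ∫ψ*·(−ħ² ψ'') dx = 12.453, so ⟨p²⟩ = 12.453 / 1.2920.
⟨p²⟩ = 9.6382.

9.638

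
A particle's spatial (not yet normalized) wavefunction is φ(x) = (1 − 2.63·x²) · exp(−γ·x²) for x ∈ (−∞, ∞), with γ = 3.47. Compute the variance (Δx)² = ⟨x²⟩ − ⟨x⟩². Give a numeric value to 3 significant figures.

0.0397

Compute ⟨x⟩ and ⟨x²⟩ separately, then (Δx)² = ⟨x²⟩ − ⟨x⟩².
Expand each integrand as polynomial × e^(−2γx²) and use ∫x^(2j)·e^(−2γx²) dx = (2j−1)!!/(4γ)^j · √(π/(2γ)), odd powers → 0; here √(π/(2γ)) = 0.67281.
Normalization: ∫|φ|² dx = 0.49031.
⟨x⟩ = 0.0000 and ⟨x²⟩ = 0.039709.
(Δx)² = 0.039709 − (0.0000)² = 0.039709.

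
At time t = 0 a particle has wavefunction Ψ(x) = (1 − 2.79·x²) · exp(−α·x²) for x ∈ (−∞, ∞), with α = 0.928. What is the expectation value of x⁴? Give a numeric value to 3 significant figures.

⟨x⁴⟩ = ∫ x⁴·|Ψ|² dx / ∫|Ψ|² dx (integrals over the domain).
Expand each integrand as polynomial × e^(−2αx²) and use ∫x^(2j)·e^(−2αx²) dx = (2j−1)!!/(4α)^j · √(π/(2α)), odd powers → 0; here √(π/(2α)) = 1.3010.
State is unnormalized: ∫|Ψ|² dx = 1.5502, and ∫Ψ*·x⁴·Ψ dx = 3.7550, so ⟨x⁴⟩ = 3.7550 / 1.5502.
⟨x⁴⟩ = 2.4222.

2.42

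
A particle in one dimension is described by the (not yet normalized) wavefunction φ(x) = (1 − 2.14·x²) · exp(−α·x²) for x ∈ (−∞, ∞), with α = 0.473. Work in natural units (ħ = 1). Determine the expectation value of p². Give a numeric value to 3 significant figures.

2.24

p² φ = −ħ² d²φ/dx²; ⟨p²⟩ = −ħ² ∫ φ*·φ'' dx / ∫|φ|² dx.
Expand each integrand as polynomial × e^(−2αx²) and use ∫x^(2j)·e^(−2αx²) dx = (2j−1)!!/(4α)^j · √(π/(2α)), odd powers → 0; here √(π/(2α)) = 1.8223. Differentiate with the product rule, d/dx e^(−αx²) = −2αx·e^(−αx²).
State is unnormalized: ∫|φ|² dx = 4.6941, and ∫φ*·(−ħ² φ'') dx = 10.531, so ⟨p²⟩ = 10.531 / 4.6941.
⟨p²⟩ = 2.2435.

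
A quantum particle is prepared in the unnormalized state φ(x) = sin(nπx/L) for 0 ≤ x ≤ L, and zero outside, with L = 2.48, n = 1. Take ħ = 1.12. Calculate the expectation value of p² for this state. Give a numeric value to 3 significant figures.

2.01

p² φ = −ħ² d²φ/dx²; ⟨p²⟩ = −ħ² ∫ φ*·φ'' dx / ∫|φ|² dx.
d/dx sin(nπx/L) = (nπ/L)·cos(nπx/L) and d²/dx² sin(nπx/L) = −(nπ/L)²·sin(nπx/L); on 0 ≤ x ≤ L, ∫sin²(nπx/L) dx = L/2 and ∫sin(nπx/L)·cos(nπx/L) dx = 0.
State is unnormalized: ∫|φ|² dx = 1.2400, and ∫φ*·(−ħ² φ'') dx = 2.4961, so ⟨p²⟩ = 2.4961 / 1.2400.
⟨p²⟩ = 2.0129.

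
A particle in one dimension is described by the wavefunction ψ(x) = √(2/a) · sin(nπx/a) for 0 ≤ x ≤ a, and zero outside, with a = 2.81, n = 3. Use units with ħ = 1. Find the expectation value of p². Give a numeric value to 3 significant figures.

11.2

p² ψ = −ħ² d²ψ/dx²; ⟨p²⟩ = −ħ² ∫ ψ*·ψ'' dx.
d/dx sin(nπx/a) = (nπ/a)·cos(nπx/a) and d²/dx² sin(nπx/a) = −(nπ/a)²·sin(nπx/a); on 0 ≤ x ≤ a, ∫sin²(nπx/a) dx = a/2 and ∫sin(nπx/a)·cos(nπx/a) dx = 0.
⟨p²⟩ = 11.249.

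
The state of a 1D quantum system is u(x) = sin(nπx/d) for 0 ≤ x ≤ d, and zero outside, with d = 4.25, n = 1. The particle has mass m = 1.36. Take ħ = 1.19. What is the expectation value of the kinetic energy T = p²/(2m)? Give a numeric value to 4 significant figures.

T = −(ħ²/2m) d²/dx², so ⟨T⟩ = −(ħ²/2m) ∫ u*·u'' dx / ∫|u|² dx; with m = 1.36.
d/dx sin(nπx/d) = (nπ/d)·cos(nπx/d) and d²/dx² sin(nπx/d) = −(nπ/d)²·sin(nπx/d); on 0 ≤ x ≤ d, ∫sin²(nπx/d) dx = d/2 and ∫sin(nπx/d)·cos(nπx/d) dx = 0.
State is unnormalized: ∫|u|² dx = 2.1250, and ∫u*·(−ħ²/2m · u'') dx = 0.60451, so ⟨T⟩ = 0.60451 / 2.1250.
⟨T⟩ = 0.28448.

0.2845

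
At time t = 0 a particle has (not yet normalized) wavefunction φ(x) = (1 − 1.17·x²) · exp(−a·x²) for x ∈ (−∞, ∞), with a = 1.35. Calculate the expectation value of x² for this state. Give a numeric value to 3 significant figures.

⟨x²⟩ = ∫ x²·|φ|² dx / ∫|φ|² dx (integrals over the domain).
Expand each integrand as polynomial × e^(−2ax²) and use ∫x^(2j)·e^(−2ax²) dx = (2j−1)!!/(4a)^j · √(π/(2a)), odd powers → 0; here √(π/(2a)) = 1.0787.
State is unnormalized: ∫|φ|² dx = 0.76317, and ∫φ*·x²·φ dx = 0.080735, so ⟨x²⟩ = 0.080735 / 0.76317.
⟨x²⟩ = 0.10579.

0.106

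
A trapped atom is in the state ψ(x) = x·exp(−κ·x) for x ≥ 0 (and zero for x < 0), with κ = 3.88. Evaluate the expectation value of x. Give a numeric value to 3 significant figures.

0.387

⟨x⟩ = ∫ x·|ψ|² dx / ∫|ψ|² dx (integrals over the domain).
Every integrand reduces to terms xʲ·e^(−2κx) on [0, ∞); use ∫₀^∞ xʲ·e^(−2κx) dx = j!/(2κ)^(j+1).
State is unnormalized: ∫|ψ|² dx = 0.0042800, and ∫ψ*·x·ψ dx = 0.0016546, so ⟨x⟩ = 0.0016546 / 0.0042800.
⟨x⟩ = 0.38660.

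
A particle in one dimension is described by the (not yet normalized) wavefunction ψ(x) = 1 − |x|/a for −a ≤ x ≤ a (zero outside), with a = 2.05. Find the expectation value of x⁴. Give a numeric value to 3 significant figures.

⟨x⁴⟩ = ∫ x⁴·|ψ|² dx / ∫|ψ|² dx (integrals over the domain).
ψ is even, so ∫ over [−a, a] = 2∫₀ᵃ with ψ = 1 − x/a there: ∫₀ᵃ (1 − x/a)² dx = a/3, ∫₀ᵃ x²(1 − x/a)² dx = a³/30, ∫₀ᵃ x⁴(1 − x/a)² dx = a⁵/105.
State is unnormalized: ∫|ψ|² dx = 1.3667, and ∫ψ*·x⁴·ψ dx = 0.68962, so ⟨x⁴⟩ = 0.68962 / 1.3667.
⟨x⁴⟩ = 0.50460.

0.505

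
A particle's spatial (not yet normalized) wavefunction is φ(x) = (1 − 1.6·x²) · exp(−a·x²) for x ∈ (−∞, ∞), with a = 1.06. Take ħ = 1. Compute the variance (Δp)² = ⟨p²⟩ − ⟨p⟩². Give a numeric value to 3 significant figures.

Compute ⟨p⟩ and ⟨p²⟩ separately; (Δp)² = ⟨p²⟩ − ⟨p⟩².
Expand each integrand as polynomial × e^(−2ax²) and use ∫x^(2j)·e^(−2ax²) dx = (2j−1)!!/(4a)^j · √(π/(2a)), odd powers → 0; here √(π/(2a)) = 1.2173. Differentiate with the product rule, d/dx e^(−ax²) = −2ax·e^(−ax²).
Normalization: ∫|φ|² dx = 0.81863.
⟨p⟩ = 0.0000 and ⟨p²⟩ = 4.3371.
(Δp)² = 4.3371 − (0.0000)² = 4.3371.

4.34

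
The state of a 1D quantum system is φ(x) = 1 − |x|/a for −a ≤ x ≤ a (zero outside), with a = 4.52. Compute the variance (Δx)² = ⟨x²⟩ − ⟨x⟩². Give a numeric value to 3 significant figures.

2.04

Compute ⟨x⟩ and ⟨x²⟩ separately, then (Δx)² = ⟨x²⟩ − ⟨x⟩².
φ is even, so ∫ over [−a, a] = 2∫₀ᵃ with φ = 1 − x/a there: ∫₀ᵃ (1 − x/a)² dx = a/3, ∫₀ᵃ x²(1 − x/a)² dx = a³/30, ∫₀ᵃ x⁴(1 − x/a)² dx = a⁵/105.
Normalization: ∫|φ|² dx = 3.0133.
⟨x⟩ = 0.0000 and ⟨x²⟩ = 2.0430.
(Δx)² = 2.0430 − (0.0000)² = 2.0430.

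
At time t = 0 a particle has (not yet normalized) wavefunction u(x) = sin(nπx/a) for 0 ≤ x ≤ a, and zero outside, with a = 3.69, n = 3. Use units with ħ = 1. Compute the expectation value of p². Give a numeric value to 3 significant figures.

p² u = −ħ² d²u/dx²; ⟨p²⟩ = −ħ² ∫ u*·u'' dx / ∫|u|² dx.
d/dx sin(nπx/a) = (nπ/a)·cos(nπx/a) and d²/dx² sin(nπx/a) = −(nπ/a)²·sin(nπx/a); on 0 ≤ x ≤ a, ∫sin²(nπx/a) dx = a/2 and ∫sin(nπx/a)·cos(nπx/a) dx = 0.
State is unnormalized: ∫|u|² dx = 1.8450, and ∫u*·(−ħ² u'') dx = 12.036, so ⟨p²⟩ = 12.036 / 1.8450.
⟨p²⟩ = 6.5236.

6.52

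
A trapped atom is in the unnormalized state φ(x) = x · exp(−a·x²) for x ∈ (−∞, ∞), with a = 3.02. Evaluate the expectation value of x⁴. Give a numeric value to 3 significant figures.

0.103

⟨x⁴⟩ = ∫ x⁴·|φ|² dx / ∫|φ|² dx (integrals over the domain).
Expand each integrand as polynomial × e^(−2ax²) and use ∫x^(2j)·e^(−2ax²) dx = (2j−1)!!/(4a)^j · √(π/(2a)), odd powers → 0; here √(π/(2a)) = 0.72120.
State is unnormalized: ∫|φ|² dx = 0.059702, and ∫φ*·x⁴·φ dx = 0.0061369, so ⟨x⁴⟩ = 0.0061369 / 0.059702.
⟨x⁴⟩ = 0.10279.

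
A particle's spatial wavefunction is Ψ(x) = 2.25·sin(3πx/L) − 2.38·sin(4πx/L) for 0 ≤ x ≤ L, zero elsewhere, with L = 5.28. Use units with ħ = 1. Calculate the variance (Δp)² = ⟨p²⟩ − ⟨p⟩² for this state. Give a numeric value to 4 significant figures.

4.495

Compute ⟨p⟩ and ⟨p²⟩ separately; (Δp)² = ⟨p²⟩ − ⟨p⟩².
d²/dx² sin(jπx/L) = −(jπ/L)²·sin(jπx/L); on 0 ≤ x ≤ L, ∫sin²(jπx/L) dx = L/2 and ∫sin(jπx/L)·sin(lπx/L) dx = 0 for j ≠ l, so only diagonal terms survive in ∫|Ψ|² and ∫Ψ·Ψ″; ∫Ψ·Ψ′ dx = [Ψ²/2] between the walls = 0.
Normalization: ∫|Ψ|² dx = 28.319.
⟨p⟩ = 0.0000 and ⟨p²⟩ = 4.4948.
(Δp)² = 4.4948 − (0.0000)² = 4.4948.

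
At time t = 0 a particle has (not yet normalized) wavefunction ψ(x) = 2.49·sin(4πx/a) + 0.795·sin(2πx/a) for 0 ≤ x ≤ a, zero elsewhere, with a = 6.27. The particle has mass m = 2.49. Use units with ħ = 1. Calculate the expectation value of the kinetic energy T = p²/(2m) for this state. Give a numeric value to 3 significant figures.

0.751

T = −(ħ²/2m) d²/dx², so ⟨T⟩ = −(ħ²/2m) ∫ ψ*·ψ'' dx / ∫|ψ|² dx; with m = 2.49.
d²/dx² sin(jπx/a) = −(jπ/a)²·sin(jπx/a); on 0 ≤ x ≤ a, ∫sin²(jπx/a) dx = a/2 and ∫sin(jπx/a)·sin(lπx/a) dx = 0 for j ≠ l, so only diagonal terms survive in ∫|ψ|² and ∫ψ·ψ″; ∫ψ·ψ′ dx = [ψ²/2] between the walls = 0.
State is unnormalized: ∫|ψ|² dx = 21.419, and ∫ψ*·(−ħ²/2m · ψ'') dx = 16.078, so ⟨T⟩ = 16.078 / 21.419.
⟨T⟩ = 0.75063.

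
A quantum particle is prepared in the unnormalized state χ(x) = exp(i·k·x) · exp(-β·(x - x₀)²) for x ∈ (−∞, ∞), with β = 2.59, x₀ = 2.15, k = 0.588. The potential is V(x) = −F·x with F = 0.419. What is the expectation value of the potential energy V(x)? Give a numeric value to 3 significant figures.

-0.901

⟨V⟩ = ∫ V(x)·|χ|² dx / ∫|χ|² dx.
Gaussian moments (u = x − x₀): ∫u^(2j)·e^(−2βu²) du = (2j−1)!!/(4β)^j · √(π/(2β)), odd powers integrate to 0; here √(π/(2β)) = 0.77877.
State is unnormalized: ∫|χ|² dx = 0.77877, and ∫χ*·V(x)·χ dx = -0.70156, so ⟨V⟩ = -0.70156 / 0.77877.
⟨V⟩ = -0.90085.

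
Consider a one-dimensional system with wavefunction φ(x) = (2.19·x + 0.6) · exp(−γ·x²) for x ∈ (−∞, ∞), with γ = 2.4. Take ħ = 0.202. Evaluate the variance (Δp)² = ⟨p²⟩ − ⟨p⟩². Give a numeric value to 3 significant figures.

Compute ⟨p⟩ and ⟨p²⟩ separately; (Δp)² = ⟨p²⟩ − ⟨p⟩².
Expand each integrand as polynomial × e^(−2γx²) and use ∫x^(2j)·e^(−2γx²) dx = (2j−1)!!/(4γ)^j · √(π/(2γ)), odd powers → 0; here √(π/(2γ)) = 0.80901. Differentiate with the product rule, d/dx e^(−γx²) = −2γx·e^(−γx²).
Normalization: ∫|φ|² dx = 0.69542.
⟨p⟩ = 0.0000 and ⟨p²⟩ = 0.21176.
(Δp)² = 0.21176 − (0.0000)² = 0.21176.

0.212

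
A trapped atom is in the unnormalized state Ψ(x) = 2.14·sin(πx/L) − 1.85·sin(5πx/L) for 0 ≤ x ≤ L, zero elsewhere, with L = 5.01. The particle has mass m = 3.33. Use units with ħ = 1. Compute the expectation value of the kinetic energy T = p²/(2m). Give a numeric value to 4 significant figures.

T = −(ħ²/2m) d²/dx², so ⟨T⟩ = −(ħ²/2m) ∫ Ψ*·Ψ'' dx / ∫|Ψ|² dx; with m = 3.33.
d²/dx² sin(jπx/L) = −(jπ/L)²·sin(jπx/L); on 0 ≤ x ≤ L, ∫sin²(jπx/L) dx = L/2 and ∫sin(jπx/L)·sin(lπx/L) dx = 0 for j ≠ l, so only diagonal terms survive in ∫|Ψ|² and ∫Ψ·Ψ″; ∫Ψ·Ψ′ dx = [Ψ²/2] between the walls = 0.
State is unnormalized: ∫|Ψ|² dx = 20.045, and ∫Ψ*·(−ħ²/2m · Ψ'') dx = 13.332, so ⟨T⟩ = 13.332 / 20.045.
⟨T⟩ = 0.66508.

0.6651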